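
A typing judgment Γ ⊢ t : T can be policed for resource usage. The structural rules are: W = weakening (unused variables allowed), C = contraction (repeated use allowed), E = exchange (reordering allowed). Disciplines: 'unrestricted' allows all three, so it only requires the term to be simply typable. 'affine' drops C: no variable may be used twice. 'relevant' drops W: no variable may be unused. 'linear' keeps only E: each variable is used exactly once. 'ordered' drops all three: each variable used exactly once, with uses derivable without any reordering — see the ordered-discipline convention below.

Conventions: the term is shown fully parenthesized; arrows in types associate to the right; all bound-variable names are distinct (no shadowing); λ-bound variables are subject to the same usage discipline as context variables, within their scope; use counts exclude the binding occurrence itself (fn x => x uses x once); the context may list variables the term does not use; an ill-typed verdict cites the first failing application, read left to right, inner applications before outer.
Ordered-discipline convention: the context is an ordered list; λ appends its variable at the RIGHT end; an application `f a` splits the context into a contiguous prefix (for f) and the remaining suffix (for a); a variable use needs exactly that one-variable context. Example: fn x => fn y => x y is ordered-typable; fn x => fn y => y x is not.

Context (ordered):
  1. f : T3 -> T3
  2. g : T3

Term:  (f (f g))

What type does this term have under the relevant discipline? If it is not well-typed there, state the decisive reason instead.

term : T3
counts: f: 2×, g: 1×
use order (left to right): f, f, g
typing: well-typed — term : T3
per-discipline verdicts: ordered ✗; linear ✗; affine ✗; relevant ✓; unrestricted ✓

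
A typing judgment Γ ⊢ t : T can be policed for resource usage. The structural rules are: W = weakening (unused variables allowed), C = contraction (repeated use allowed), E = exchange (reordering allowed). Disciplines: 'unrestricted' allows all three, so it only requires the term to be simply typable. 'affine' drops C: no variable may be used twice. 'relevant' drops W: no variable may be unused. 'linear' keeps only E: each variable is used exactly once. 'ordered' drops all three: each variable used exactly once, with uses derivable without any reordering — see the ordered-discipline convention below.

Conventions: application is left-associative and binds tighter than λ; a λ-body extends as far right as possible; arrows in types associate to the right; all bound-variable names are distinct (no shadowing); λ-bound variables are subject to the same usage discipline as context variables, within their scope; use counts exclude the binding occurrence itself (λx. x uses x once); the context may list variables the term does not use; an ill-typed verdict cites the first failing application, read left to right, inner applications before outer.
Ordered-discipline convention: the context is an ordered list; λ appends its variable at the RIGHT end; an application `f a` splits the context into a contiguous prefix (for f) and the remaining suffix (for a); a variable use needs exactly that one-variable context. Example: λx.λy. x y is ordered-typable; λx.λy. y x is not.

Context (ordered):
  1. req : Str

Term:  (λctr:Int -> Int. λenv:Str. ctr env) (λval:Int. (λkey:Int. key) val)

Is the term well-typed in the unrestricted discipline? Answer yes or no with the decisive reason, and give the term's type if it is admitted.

no — a type mismatch blocks all five
use counts: req ×0, ctr [bound] ×1, env [bound] ×1, val [bound] ×1, key [bound] ×1
left-to-right use order: ctr, env, key, val
typing: ill-typed: an application expects Int but receives Str
summary: ordered ✗; linear ✗; affine ✗; relevant ✗; unrestricted ✗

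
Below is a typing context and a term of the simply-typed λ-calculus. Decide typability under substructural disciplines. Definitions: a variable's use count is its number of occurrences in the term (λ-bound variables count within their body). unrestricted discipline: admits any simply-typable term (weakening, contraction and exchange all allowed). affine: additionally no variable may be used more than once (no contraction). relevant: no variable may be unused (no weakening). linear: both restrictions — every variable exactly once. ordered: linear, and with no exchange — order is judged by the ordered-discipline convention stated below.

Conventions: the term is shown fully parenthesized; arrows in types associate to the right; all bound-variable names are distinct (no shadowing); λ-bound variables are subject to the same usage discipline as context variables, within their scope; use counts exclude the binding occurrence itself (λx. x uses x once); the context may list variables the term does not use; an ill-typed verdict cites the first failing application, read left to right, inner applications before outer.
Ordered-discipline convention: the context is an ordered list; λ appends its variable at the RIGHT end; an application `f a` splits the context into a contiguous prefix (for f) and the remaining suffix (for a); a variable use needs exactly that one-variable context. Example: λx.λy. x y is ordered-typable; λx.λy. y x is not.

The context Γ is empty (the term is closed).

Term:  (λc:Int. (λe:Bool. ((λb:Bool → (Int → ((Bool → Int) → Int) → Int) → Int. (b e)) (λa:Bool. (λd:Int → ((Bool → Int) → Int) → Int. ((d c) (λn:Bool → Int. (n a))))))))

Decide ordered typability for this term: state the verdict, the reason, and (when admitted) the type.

no — use order b, e, d, c, n, a needs exchange
counts: c (λ-bound): 1×; e (λ-bound): 1×; b (λ-bound): 1×; a (λ-bound): 1×; d (λ-bound): 1×; n (λ-bound): 1×
use order (left to right): b, e, d, c, n, a
typing: ✓ — Int → Bool → (Int → ((Bool → Int) → Int) → Int) → Int
all disciplines: ordered ✗ · linear ✓ · affine ✓ · relevant ✓ · unrestricted ✓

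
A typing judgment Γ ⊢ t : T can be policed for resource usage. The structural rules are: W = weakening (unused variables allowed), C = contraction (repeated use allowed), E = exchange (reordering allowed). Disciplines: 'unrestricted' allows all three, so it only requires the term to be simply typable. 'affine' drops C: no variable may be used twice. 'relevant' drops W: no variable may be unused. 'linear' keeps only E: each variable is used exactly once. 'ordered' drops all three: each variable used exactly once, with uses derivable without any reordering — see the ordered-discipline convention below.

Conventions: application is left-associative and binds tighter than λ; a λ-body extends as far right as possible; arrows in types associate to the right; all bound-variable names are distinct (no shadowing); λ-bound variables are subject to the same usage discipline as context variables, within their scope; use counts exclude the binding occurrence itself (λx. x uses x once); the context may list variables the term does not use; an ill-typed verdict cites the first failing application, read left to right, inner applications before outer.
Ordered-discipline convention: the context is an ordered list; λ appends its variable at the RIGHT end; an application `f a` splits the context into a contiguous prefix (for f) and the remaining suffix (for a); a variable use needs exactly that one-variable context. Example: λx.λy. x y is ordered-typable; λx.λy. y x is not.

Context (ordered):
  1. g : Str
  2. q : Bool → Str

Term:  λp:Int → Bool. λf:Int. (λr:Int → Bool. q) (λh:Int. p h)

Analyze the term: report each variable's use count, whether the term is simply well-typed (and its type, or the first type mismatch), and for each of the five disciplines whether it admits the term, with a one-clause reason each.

usage: g=0, q=1, p (λ-bound)=1, f (λ-bound)=0, r (λ-bound)=0, h (λ-bound)=1
order of uses: q, p, h
typing: the term checks, with type (Int → Bool) → Int → Bool → Str
ordered ✗ (g, f, r never used (weakening))
linear ✗ (g, f, r never used (weakening))
affine ✓ (none of g, q, p, f, r, h used more than once)
relevant ✗ (g, f, r never used (weakening))
unrestricted ✓ (typability at (Int → Bool) → Int → Bool → Str is all that's needed)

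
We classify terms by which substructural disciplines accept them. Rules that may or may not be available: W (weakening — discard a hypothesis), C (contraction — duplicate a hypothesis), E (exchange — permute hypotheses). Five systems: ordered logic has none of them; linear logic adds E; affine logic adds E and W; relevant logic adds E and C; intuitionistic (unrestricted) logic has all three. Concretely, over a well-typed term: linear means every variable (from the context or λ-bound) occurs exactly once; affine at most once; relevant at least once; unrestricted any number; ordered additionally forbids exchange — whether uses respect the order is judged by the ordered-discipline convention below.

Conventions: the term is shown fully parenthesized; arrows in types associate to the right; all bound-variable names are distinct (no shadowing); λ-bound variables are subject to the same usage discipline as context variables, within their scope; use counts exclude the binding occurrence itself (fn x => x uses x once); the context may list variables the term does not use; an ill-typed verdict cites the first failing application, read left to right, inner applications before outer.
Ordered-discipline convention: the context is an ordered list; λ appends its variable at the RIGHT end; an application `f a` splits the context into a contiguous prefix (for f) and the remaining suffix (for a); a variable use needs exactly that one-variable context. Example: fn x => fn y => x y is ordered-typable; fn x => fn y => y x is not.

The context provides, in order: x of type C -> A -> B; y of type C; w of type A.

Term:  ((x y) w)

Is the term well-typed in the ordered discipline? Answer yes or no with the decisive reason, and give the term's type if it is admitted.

yes — x, y, w once each; derivable with no W/C/E; term : B
counts: x=1, y=1, w=1
use order (left to right): x, y, w
typing: ✓ — B
summary: ordered ✓; linear ✓; affine ✓; relevant ✓; unrestricted ✓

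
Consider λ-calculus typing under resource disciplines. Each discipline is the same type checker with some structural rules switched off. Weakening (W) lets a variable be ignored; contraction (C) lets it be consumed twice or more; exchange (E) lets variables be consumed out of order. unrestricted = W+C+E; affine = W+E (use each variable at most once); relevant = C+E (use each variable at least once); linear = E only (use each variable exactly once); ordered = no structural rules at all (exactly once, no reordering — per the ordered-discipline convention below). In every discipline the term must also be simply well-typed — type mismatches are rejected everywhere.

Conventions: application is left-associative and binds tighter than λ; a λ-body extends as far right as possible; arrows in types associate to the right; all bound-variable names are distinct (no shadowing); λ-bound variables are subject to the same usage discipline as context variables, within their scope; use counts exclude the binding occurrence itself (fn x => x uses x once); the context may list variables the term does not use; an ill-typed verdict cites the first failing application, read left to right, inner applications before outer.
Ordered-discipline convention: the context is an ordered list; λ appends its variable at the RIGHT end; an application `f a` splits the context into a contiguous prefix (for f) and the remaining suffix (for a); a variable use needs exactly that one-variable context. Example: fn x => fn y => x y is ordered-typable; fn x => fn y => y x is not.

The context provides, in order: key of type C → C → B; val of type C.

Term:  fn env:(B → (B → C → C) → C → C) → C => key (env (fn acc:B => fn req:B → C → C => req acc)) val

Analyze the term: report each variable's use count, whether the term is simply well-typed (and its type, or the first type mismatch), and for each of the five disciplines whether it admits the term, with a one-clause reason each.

counts: key: 1; val: 1; env [bound]: 1; acc [bound]: 1; req [bound]: 1
use order (left to right): key, env, req, acc, val
typing: the term checks, with type ((B → (B → C → C) → C → C) → C) → B
ordered: ✗ — needs exchange: uses follow key, env, req, acc, val
linear: ✓ — exactly-once usage across key, val, env, acc, req
affine: ✓ — none of key, val, env, acc, req used more than once
relevant: ✓ — key, val, env, acc, req: all used, weakening unneeded
unrestricted: ✓ — simply typable at ((B → (B → C → C) → C → C) → C) → B; W, C, E all held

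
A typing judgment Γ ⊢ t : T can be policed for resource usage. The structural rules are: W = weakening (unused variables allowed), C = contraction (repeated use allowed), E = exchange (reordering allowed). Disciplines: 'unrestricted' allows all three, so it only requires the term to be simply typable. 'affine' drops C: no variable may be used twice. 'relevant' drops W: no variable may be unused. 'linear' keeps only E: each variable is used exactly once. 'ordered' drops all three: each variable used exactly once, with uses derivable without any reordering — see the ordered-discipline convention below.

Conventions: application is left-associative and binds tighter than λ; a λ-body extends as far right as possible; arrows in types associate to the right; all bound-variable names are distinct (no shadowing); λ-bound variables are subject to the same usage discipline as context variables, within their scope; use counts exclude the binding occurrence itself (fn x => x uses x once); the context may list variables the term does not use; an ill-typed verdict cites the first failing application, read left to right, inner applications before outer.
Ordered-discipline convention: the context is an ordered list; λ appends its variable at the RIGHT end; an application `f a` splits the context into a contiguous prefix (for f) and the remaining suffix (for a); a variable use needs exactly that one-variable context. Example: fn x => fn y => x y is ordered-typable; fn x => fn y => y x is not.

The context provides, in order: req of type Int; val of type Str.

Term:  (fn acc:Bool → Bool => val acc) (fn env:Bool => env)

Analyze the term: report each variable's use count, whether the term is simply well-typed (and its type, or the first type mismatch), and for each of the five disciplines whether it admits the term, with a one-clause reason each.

counts: req=0, val=1, acc (bound)=1, env (bound)=1
order of uses: val, acc, env
typing: ill-typed: can't apply a value of type Str
ordered: ✗, the type mismatch rejects it
linear: ✗, not simply typable
affine: ✗, fails simple typing
relevant: ✗, a type mismatch blocks all five
unrestricted: ✗, the type mismatch rejects it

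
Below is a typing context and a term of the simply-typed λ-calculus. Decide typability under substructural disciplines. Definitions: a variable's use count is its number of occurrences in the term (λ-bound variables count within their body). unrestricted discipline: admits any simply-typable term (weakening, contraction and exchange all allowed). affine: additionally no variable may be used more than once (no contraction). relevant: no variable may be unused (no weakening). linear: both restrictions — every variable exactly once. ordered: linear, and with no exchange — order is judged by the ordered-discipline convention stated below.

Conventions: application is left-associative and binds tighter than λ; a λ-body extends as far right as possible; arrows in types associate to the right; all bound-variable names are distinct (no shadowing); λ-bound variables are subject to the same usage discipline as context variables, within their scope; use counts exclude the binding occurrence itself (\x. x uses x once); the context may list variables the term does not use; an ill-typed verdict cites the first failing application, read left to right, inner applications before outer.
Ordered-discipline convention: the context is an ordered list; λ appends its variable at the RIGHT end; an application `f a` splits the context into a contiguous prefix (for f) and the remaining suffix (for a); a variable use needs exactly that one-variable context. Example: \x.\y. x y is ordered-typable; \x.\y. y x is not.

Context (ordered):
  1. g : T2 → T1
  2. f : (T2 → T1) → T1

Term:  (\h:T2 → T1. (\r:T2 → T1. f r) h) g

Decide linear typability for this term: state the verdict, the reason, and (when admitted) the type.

yes — exactly-once usage across g, f, h, r; term : T1
variable uses: g=1; f=1; h [bound]=1; r [bound]=1
order of uses: f, r, h, g
typing: well-typed — term : T1
summary: ordered ✗; linear ✓; affine ✓; relevant ✓; unrestricted ✓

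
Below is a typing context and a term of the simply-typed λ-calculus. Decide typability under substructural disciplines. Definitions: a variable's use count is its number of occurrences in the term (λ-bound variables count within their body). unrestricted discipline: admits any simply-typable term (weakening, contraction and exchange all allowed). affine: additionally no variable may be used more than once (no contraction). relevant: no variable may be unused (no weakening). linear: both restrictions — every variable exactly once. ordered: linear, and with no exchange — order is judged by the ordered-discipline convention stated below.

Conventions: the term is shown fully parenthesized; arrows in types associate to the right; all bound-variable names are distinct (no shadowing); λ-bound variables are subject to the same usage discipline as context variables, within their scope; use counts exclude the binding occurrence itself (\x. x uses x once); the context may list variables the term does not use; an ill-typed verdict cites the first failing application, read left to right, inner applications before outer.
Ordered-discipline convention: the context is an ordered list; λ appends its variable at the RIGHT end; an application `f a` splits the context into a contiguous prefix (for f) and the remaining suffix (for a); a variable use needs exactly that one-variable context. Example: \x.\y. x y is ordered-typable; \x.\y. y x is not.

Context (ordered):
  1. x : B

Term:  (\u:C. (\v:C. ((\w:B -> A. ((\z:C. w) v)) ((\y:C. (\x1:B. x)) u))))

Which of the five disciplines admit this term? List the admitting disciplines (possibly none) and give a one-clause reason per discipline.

admitted in: none
usage: x=1; u (bound)=1; v (bound)=1; w (bound)=1; z (bound)=0; y (bound)=0; x1 (bound)=0
use order (left to right): w, v, x, u
typing: ill-typed: an argument B -> B mismatches the expected B -> A
ordered: ✗ — a type mismatch blocks all five
linear: ✗ — the type mismatch rejects it
affine: ✗ — not simply typable
relevant: ✗ — fails simple typing
unrestricted: ✗ — a type mismatch blocks all five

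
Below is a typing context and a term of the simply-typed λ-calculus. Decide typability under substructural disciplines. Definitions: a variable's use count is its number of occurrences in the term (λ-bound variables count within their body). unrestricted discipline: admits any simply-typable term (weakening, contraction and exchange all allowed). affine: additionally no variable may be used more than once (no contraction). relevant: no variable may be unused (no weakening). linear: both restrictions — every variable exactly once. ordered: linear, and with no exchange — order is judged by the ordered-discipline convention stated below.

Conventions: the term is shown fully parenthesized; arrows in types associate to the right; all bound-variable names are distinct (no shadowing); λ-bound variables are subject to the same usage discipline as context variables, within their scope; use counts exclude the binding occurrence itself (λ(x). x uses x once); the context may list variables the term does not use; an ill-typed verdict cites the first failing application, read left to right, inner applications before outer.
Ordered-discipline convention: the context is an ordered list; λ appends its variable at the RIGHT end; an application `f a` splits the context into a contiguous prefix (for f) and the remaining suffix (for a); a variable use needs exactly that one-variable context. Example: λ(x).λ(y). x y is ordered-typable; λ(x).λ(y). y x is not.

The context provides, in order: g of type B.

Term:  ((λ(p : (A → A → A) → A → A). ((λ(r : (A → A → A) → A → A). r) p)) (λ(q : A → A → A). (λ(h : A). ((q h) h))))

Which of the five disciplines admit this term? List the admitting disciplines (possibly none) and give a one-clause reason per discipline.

admitting disciplines: unrestricted
usage: g: 0×; p [bound]: 1×; r [bound]: 1×; q [bound]: 1×; h [bound]: 2×
use order (left to right): r, p, q, h, h
typing: well-typed — term : (A → A → A) → A → A
ordered: ✗ — repeated use of h ×2; g never used (weakening)
linear: ✗ — repeated use of h ×2; g never used (weakening)
affine: ✗ — repeated use of h ×2
relevant: ✗ — g never used (weakening)
unrestricted: ✓ — typability at (A → A → A) → A → A is all that's needed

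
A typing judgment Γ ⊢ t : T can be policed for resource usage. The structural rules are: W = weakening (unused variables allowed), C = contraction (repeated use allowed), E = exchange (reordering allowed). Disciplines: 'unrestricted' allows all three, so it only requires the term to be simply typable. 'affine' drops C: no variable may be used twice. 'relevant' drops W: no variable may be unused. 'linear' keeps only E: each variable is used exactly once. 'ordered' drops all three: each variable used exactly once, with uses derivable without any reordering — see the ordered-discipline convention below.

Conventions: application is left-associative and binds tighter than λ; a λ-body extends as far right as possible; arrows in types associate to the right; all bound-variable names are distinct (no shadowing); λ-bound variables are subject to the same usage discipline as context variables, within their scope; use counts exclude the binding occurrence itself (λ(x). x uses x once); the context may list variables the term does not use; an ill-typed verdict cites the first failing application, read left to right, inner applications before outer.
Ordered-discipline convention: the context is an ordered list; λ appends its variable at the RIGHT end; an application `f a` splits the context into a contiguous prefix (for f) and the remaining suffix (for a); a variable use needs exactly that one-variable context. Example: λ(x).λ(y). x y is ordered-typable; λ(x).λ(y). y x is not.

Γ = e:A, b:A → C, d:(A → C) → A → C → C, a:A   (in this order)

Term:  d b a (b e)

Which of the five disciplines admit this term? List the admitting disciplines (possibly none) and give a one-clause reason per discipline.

admitting disciplines: relevant, unrestricted
variable uses: e: 1×, b: 2×, d: 1×, a: 1×
order of uses: d, b, a, b, e
typing: the term checks, with type C
ordered ✗ (uses contraction: b ×2)
linear ✗ (uses contraction: b ×2)
affine ✗ (uses contraction: b ×2)
relevant ✓ (e, b, d, a: all used, weakening unneeded)
unrestricted ✓ (simply typable at C; W, C, E all held)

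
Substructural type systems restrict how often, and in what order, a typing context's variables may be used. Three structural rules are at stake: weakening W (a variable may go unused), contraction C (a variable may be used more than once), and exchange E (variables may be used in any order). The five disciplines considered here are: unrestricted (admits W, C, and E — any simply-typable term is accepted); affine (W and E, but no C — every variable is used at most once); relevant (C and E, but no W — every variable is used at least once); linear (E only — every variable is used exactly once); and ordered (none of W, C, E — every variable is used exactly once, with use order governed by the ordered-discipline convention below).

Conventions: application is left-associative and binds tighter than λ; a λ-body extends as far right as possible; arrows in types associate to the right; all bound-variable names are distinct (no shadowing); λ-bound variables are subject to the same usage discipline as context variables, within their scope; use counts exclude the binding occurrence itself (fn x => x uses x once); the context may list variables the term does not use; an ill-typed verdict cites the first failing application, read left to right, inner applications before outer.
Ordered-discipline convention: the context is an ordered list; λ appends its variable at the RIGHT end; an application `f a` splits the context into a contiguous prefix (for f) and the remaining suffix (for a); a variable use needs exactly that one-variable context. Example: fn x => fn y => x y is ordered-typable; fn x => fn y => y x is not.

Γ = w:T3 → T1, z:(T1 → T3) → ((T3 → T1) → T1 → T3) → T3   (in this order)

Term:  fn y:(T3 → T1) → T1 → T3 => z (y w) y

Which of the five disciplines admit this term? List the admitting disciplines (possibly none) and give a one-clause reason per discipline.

admitting disciplines: relevant, unrestricted
usage: w: 1; z: 1; y [bound]: 2
use order (left to right): z, y, w, y
typing: well-typed — term : ((T3 → T1) → T1 → T3) → T3
ordered ✗ (repeated use of y ×2)
linear ✗ (repeated use of y ×2)
affine ✗ (repeated use of y ×2)
relevant ✓ (every one of w, z, y appears)
unrestricted ✓ (simply typable at ((T3 → T1) → T1 → T3) → T3; W, C, E all held)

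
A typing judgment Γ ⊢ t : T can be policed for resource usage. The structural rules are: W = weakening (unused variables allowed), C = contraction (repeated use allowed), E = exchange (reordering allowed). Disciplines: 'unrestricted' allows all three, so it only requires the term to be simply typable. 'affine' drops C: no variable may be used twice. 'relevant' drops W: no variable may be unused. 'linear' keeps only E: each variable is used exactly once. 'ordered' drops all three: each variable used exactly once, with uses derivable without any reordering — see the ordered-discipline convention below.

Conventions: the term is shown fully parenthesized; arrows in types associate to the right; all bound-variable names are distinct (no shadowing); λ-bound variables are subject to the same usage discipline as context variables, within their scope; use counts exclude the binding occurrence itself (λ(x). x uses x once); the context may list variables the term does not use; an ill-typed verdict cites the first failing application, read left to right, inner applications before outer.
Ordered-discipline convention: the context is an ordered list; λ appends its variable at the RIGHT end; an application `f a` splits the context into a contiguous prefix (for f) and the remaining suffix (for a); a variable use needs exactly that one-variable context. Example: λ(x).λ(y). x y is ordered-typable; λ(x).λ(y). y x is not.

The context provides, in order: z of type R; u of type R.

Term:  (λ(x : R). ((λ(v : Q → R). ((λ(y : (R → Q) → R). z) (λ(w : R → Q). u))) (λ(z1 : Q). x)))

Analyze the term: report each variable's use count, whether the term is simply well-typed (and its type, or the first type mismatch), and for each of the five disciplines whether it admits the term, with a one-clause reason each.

usage: z=1, u=1, x (λ-bound)=1, v (λ-bound)=0, y (λ-bound)=0, w (λ-bound)=0, z1 (λ-bound)=0
left-to-right use order: z, u, x
typing: ✓ — R → R
ordered: ✗, v, y, w, z1 left unused
linear: ✗, v, y, w, z1 left unused
affine: ✓, no duplicate uses among z, u, x, v, y, w, z1
relevant: ✗, v, y, w, z1 left unused
unrestricted: ✓, typability at R → R is all that's needed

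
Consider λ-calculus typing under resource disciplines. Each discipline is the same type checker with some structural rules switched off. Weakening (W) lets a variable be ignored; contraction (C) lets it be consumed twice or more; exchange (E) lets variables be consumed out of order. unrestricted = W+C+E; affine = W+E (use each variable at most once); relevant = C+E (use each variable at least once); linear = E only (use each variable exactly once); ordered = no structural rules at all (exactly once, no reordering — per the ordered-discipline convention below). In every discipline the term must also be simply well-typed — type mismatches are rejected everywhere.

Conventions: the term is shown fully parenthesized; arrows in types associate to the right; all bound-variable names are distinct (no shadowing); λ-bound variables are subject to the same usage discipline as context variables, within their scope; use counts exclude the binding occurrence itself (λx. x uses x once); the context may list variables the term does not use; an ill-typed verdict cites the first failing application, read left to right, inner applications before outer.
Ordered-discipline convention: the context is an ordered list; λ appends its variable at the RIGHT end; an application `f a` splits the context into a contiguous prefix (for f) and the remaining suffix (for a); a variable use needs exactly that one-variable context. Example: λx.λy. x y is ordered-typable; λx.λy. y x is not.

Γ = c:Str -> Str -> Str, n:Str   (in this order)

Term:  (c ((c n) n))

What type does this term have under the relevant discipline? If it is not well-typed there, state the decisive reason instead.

term : Str -> Str
variable uses: c: 2; n: 2
uses in reading order: c, c, n, n
typing: ✓ — Str -> Str
per-discipline verdicts: ordered ✗ | linear ✗ | affine ✗ | relevant ✓ | unrestricted ✓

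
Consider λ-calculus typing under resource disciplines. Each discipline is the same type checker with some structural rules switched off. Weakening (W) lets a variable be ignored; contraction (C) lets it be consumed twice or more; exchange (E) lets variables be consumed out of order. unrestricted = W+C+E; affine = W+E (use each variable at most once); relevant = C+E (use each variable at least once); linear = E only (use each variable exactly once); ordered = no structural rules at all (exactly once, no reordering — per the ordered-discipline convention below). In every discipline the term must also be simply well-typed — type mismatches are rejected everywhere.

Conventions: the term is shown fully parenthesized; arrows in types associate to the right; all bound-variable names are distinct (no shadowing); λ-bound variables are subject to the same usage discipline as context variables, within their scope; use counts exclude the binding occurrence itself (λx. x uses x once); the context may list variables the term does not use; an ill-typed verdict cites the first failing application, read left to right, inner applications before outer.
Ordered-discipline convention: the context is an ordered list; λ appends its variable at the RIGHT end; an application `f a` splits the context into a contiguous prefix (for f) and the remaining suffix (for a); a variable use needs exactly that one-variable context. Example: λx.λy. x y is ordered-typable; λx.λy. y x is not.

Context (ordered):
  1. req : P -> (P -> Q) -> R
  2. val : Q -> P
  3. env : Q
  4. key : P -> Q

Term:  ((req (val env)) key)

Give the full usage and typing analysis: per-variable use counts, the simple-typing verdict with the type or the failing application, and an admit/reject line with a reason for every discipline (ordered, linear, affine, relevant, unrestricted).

variable uses: req=1, val=1, env=1, key=1
left-to-right use order: req, val, env, key
typing: well-typed at R
ordered ✓ (req, val, env, key once each; derivable with no W/C/E)
linear ✓ (exactly-once usage across req, val, env, key)
affine ✓ (no duplicate uses among req, val, env, key)
relevant ✓ (at least one use each (req, val, env, key))
unrestricted ✓ (simply typable at R; W, C, E all held)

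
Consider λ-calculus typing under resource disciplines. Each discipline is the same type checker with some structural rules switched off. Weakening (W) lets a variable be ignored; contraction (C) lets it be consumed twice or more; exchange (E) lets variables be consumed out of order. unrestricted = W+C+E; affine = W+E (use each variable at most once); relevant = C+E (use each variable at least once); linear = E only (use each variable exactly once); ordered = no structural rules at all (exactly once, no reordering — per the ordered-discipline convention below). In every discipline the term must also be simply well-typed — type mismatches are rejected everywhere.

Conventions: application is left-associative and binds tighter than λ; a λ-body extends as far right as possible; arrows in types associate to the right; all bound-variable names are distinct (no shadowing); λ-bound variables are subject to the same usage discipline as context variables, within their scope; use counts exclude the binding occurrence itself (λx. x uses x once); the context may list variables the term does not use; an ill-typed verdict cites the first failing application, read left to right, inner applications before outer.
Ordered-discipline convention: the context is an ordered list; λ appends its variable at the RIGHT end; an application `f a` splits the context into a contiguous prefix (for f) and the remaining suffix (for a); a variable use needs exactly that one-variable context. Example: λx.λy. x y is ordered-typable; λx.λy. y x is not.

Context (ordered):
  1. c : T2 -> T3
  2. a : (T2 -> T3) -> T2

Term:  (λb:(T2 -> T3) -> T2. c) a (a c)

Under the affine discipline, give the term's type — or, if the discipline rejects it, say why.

not well-typed under affine — needs contraction — c ×2, a ×2
use counts: c: 2×; a: 2×; b [bound]: 0×
order of uses: c, a, a, c
typing: ✓ — T3
per-discipline verdicts: ordered ✗ | linear ✗ | affine ✗ | relevant ✗ | unrestricted ✓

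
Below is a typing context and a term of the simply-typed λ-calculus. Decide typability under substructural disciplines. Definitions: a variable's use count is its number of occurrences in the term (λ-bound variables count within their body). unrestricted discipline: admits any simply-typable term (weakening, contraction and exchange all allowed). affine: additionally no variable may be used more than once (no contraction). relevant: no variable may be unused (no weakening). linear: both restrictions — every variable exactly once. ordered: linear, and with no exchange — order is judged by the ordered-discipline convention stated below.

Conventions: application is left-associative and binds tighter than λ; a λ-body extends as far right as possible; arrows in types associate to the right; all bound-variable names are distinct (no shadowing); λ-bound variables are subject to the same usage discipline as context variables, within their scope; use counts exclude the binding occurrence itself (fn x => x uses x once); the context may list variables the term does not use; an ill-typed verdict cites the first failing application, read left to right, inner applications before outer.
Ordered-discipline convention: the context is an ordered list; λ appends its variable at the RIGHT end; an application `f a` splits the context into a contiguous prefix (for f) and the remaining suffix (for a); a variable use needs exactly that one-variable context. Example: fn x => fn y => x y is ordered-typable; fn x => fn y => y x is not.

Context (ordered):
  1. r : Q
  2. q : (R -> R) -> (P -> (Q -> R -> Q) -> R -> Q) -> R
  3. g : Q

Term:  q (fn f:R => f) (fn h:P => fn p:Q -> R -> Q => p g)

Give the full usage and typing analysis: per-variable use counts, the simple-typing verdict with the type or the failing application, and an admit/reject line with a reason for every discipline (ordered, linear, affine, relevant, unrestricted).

use counts: r: 0, q: 1, g: 1, f (λ-bound): 1, h (λ-bound): 0, p (λ-bound): 1
uses in reading order: q, f, p, g
typing: ✓ — R
ordered: ✗ — needs weakening: r, h unused
linear: ✗ — needs weakening: r, h unused
affine: ✓ — no duplicate uses among r, q, g, f, h, p
relevant: ✗ — needs weakening: r, h unused
unrestricted: ✓ — simply typable at R; W, C, E all held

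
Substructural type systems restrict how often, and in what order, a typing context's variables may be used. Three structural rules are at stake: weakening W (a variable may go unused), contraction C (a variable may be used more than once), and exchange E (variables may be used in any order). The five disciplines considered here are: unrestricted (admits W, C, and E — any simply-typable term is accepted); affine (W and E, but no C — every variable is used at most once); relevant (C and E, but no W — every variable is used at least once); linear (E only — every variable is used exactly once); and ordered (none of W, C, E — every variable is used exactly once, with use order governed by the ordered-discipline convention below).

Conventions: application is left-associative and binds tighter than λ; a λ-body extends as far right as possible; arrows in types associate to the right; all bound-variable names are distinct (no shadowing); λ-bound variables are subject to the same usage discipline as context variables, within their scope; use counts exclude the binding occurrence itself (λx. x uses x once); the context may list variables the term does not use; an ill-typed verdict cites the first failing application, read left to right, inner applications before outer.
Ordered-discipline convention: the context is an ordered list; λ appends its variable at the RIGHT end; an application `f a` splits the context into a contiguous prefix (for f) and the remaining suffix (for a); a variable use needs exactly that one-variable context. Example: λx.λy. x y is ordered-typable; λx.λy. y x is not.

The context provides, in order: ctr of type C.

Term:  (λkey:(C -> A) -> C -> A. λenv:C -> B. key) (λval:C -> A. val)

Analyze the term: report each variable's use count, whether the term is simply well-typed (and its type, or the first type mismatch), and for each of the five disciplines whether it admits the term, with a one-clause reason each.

variable uses: ctr=0; key [bound]=1; env [bound]=0; val [bound]=1
use order (left to right): key, val
typing: well-typed — term : (C -> B) -> (C -> A) -> C -> A
ordered: ✗ — needs weakening: ctr, env unused
linear: ✗ — needs weakening: ctr, env unused
affine: ✓ — ctr, key, env, val: no repeats, contraction unneeded
relevant: ✗ — needs weakening: ctr, env unused
unrestricted: ✓ — typability at (C -> B) -> (C -> A) -> C -> A is all that's needed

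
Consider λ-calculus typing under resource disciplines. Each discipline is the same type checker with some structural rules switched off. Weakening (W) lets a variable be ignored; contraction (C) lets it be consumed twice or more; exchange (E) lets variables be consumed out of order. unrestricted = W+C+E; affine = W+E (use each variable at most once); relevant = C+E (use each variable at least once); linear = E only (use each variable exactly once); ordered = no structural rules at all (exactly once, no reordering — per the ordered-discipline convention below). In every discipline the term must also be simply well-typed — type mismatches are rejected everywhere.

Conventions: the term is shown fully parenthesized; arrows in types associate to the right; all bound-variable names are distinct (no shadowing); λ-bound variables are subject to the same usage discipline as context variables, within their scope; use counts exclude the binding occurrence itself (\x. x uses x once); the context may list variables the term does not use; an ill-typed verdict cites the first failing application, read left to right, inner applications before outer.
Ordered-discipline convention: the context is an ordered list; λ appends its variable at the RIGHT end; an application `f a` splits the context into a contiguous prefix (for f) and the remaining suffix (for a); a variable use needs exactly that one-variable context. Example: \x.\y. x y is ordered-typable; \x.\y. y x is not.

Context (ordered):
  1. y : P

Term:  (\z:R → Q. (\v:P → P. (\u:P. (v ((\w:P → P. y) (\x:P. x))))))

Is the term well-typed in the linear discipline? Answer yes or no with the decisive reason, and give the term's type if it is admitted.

no — z, u, w never used (weakening)
usage: y ×1, z [bound] ×0, v [bound] ×1, u [bound] ×0, w [bound] ×0, x [bound] ×1
left-to-right use order: v, y, x
typing: ✓ — (R → Q) → (P → P) → P → P
per-discipline verdicts: ordered ✗, linear ✗, affine ✓, relevant ✗, unrestricted ✓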